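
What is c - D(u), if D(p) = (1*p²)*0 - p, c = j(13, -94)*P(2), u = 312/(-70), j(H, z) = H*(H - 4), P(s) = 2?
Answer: 8034/35 ≈ 229.54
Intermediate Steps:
j(H, z) = H*(-4 + H)
u = -156/35 (u = 312*(-1/70) = -156/35 ≈ -4.4571)
c = 234 (c = (13*(-4 + 13))*2 = (13*9)*2 = 117*2 = 234)
D(p) = -p (D(p) = p²*0 - p = 0 - p = -p)
c - D(u) = 234 - (-1)*(-156)/35 = 234 - 1*156/35 = 234 - 156/35 = 8034/35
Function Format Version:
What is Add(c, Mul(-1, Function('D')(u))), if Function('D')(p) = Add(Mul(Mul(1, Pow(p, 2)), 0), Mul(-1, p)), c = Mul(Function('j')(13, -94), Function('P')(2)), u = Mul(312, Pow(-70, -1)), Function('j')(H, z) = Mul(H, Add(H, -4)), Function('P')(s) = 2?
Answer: Rational(8034, 35) ≈ 229.54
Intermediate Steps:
Function('j')(H, z) = Mul(H, Add(-4, H))
u = Rational(-156, 35) (u = Mul(312, Rational(-1, 70)) = Rational(-156, 35) ≈ -4.4571)
c = 234 (c = Mul(Mul(13, Add(-4, 13)), 2) = Mul(Mul(13, 9), 2) = Mul(117, 2) = 234)
Function('D')(p) = Mul(-1, p) (Function('D')(p) = Add(Mul(Pow(p, 2), 0), Mul(-1, p)) = Add(0, Mul(-1, p)) = Mul(-1, p))
Add(c, Mul(-1, Function('D')(u))) = Add(234, Mul(-1, Mul(-1, Rational(-156, 35)))) = Add(234, Mul(-1, Rational(156, 35))) = Add(234, Rational(-156, 35)) = Rational(8034, 35)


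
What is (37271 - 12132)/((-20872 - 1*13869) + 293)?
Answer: -25139/34448 ≈ -0.72977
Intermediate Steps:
(37271 - 12132)/((-20872 - 1*13869) + 293) = 25139/((-20872 - 13869) + 293) = 25139/(-34741 + 293) = 25139/(-34448) = 25139*(-1/34448) = -25139/34448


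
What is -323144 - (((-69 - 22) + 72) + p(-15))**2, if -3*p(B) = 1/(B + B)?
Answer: -2620387081/8100 ≈ -3.2350e+5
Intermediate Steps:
p(B) = -1/(6*B) (p(B) = -1/(3*(B + B)) = -1/(2*B)/3 = -1/(6*B))
-323144 - (((-69 - 22) + 72) + p(-15))**2 = -323144 - (((-69 - 22) + 72) - 1/6/(-15))**2 = -323144 - ((-91 + 72) - 1/6*(-1/15))**2 = -323144 - (-19 + 1/90)**2 = -323144 - (-1709/90)**2 = -323144 - 1*2920681/8100 = -323144 - 2920681/8100 = -2620387081/8100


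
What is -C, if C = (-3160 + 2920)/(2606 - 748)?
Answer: 120/929 ≈ 0.12917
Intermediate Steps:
C = -120/929 (C = -240/1858 = -240*1/1858 = -120/929 ≈ -0.12917)
-C = -1*(-120/929) = 120/929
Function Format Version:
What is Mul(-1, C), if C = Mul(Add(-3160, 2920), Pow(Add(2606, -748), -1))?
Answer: Rational(120, 929) ≈ 0.12917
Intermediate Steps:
C = Rational(-120, 929) (C = Mul(-240, Pow(1858, -1)) = Mul(-240, Rational(1, 1858)) = Rational(-120, 929) ≈ -0.12917)
Mul(-1, C) = Mul(-1, Rational(-120, 929)) = Rational(120, 929)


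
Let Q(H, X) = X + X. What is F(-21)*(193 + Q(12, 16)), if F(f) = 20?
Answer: 4500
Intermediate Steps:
Q(H, X) = 2*X
F(-21)*(193 + Q(12, 16)) = 20*(193 + 2*16) = 20*(193 + 32) = 20*225 = 4500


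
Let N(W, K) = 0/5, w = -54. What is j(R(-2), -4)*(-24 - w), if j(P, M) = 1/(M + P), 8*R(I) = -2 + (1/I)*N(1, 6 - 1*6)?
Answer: -120/17 ≈ -7.0588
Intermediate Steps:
N(W, K) = 0 (N(W, K) = 0*(⅕) = 0)
R(I) = -¼ (R(I) = (-2 + (1/I)*0)/8 = (-2 + 0/I)/8 = (-2 + 0)/8 = (⅛)*(-2) = -¼)
j(R(-2), -4)*(-24 - w) = (-24 - 1*(-54))/(-4 - ¼) = (-24 + 54)/(-17/4) = -4/17*30 = -120/17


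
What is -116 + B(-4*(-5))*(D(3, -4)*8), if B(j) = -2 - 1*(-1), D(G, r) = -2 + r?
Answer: -68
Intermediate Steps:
B(j) = -1 (B(j) = -2 + 1 = -1)
-116 + B(-4*(-5))*(D(3, -4)*8) = -116 - (-2 - 4)*8 = -116 - (-6)*8 = -116 - 1*(-48) = -116 + 48 = -68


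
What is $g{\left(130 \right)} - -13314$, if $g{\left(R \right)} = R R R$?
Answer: $2210314$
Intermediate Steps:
$g{\left(R \right)} = R^{3}$ ($g{\left(R \right)} = R^{2} R = R^{3}$)
$g{\left(130 \right)} - -13314 = 130^{3} - -13314 = 2197000 + 13314 = 2210314$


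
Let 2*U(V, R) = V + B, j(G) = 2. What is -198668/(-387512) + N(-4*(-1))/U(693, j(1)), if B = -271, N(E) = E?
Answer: 10867249/20441258 ≈ 0.53163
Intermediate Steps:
U(V, R) = -271/2 + V/2 (U(V, R) = (V - 271)/2 = (-271 + V)/2 = -271/2 + V/2)
-198668/(-387512) + N(-4*(-1))/U(693, j(1)) = -198668/(-387512) + (-4*(-1))/(-271/2 + (½)*693) = -198668*(-1/387512) + 4/(-271/2 + 693/2) = 49667/96878 + 4/211 = 10867249/20441258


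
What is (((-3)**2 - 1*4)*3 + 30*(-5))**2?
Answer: 18225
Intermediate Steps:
(((-3)**2 - 1*4)*3 + 30*(-5))**2 = ((9 - 4)*3 - 150)**2 = (5*3 - 150)**2 = (15 - 150)**2 = (-135)**2 = 18225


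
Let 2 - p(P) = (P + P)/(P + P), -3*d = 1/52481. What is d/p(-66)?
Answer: -1/157443 ≈ -6.3515e-6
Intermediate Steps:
d = -1/157443 (d = -1/3/52481 = -1/3*1/52481 = -1/157443 ≈ -6.3515e-6)
p(P) = 1 (p(P) = 2 - (P + P)/(P + P) = 2 - 2*P/(2*P) = 2 - 2*P*1/(2*P) = 2 - 1*1 = 2 - 1 = 1)
d/p(-66) = -1/157443/1 = -1/157443*1 = -1/157443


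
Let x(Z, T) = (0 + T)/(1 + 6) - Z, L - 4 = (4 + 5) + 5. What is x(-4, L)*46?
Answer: 2116/7 ≈ 302.29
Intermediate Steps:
L = 18 (L = 4 + ((4 + 5) + 5) = 4 + (9 + 5) = 4 + 14 = 18)
x(Z, T) = -Z + T/7 (x(Z, T) = T/7 - Z = -Z + T/7)
x(-4, L)*46 = (-1*(-4) + (1/7)*18)*46 = (4 + 18/7)*46 = (46/7)*46 = 2116/7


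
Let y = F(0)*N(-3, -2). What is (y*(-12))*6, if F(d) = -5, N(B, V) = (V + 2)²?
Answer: 0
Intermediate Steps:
N(B, V) = (2 + V)²
y = 0 (y = -5*(2 - 2)² = -5*0² = -5*0 = 0)
(y*(-12))*6 = (0*(-12))*6 = 0*6 = 0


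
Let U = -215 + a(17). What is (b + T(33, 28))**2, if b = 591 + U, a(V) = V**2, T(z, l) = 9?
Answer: 454276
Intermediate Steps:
U = 74 (U = -215 + 17**2 = -215 + 289 = 74)
b = 665 (b = 591 + 74 = 665)
(b + T(33, 28))**2 = (665 + 9)**2 = 674**2 = 454276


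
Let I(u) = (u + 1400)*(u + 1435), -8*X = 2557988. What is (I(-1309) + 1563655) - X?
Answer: 3789739/2 ≈ 1.8949e+6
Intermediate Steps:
X = -639497/2 (X = -1/8*2557988 = -639497/2 ≈ -3.1975e+5)
I(u) = (1400 + u)*(1435 + u)
(I(-1309) + 1563655) - X = ((2009000 + (-1309)**2 + 2835*(-1309)) + 1563655) - 1*(-639497/2) = ((2009000 + 1713481 - 3711015) + 1563655) + 639497/2 = (11466 + 1563655) + 639497/2 = 1575121 + 639497/2 = 3789739/2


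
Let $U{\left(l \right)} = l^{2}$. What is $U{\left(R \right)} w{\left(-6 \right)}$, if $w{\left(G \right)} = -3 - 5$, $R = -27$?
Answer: $-5832$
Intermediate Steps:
$w{\left(G \right)} = -8$
$U{\left(R \right)} w{\left(-6 \right)} = \left(-27\right)^{2} \left(-8\right) = 729 \left(-8\right) = -5832$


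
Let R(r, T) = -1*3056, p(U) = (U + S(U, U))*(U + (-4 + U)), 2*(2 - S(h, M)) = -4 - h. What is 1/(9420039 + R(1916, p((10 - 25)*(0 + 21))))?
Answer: 1/9416983 ≈ 1.0619e-7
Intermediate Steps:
S(h, M) = 4 + h/2 (S(h, M) = 2 - (-4 - h)/2 = 2 + (2 + h/2) = 4 + h/2)
p(U) = (-4 + 2*U)*(4 + 3*U/2) (p(U) = (U + (4 + U/2))*(U + (-4 + U)) = (4 + 3*U/2)*(-4 + 2*U) = (-4 + 2*U)*(4 + 3*U/2))
R(r, T) = -3056
1/(9420039 + R(1916, p((10 - 25)*(0 + 21)))) = 1/(9420039 - 3056) = 1/9416983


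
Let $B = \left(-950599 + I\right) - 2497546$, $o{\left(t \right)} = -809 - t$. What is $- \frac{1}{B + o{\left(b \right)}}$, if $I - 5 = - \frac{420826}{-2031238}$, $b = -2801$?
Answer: $\frac{1015619}{3499973175199} \approx 2.9018 \cdot 10^{-7}$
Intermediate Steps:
$I = \frac{5288508}{1015619}$ ($I = 5 - \frac{420826}{-2031238} = 5 - - \frac{210413}{1015619} = 5 + \frac{210413}{1015619} = \frac{5288508}{1015619} \approx 5.2072$)
$B = - \frac{3501996288247}{1015619}$ ($B = \left(-950599 + \frac{5288508}{1015619}\right) - 2497546 = - \frac{965441117273}{1015619} - 2497546 = - \frac{3501996288247}{1015619} \approx -3.4481 \cdot 10^{6}$)
$- \frac{1}{B + o{\left(b \right)}} = - \frac{1}{- \frac{3501996288247}{1015619} - -1992} = - \frac{1}{- \frac{3501996288247}{1015619} + \left(-809 + 2801\right)} = - \frac{1}{- \frac{3501996288247}{1015619} + 1992} = - \frac{1}{- \frac{3499973175199}{1015619}} = \left(-1\right) \left(- \frac{1015619}{3499973175199}\right) = \frac{1015619}{3499973175199}$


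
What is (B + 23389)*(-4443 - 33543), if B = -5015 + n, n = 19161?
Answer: -1425804510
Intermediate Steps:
B = 14146 (B = -5015 + 19161 = 14146)
(B + 23389)*(-4443 - 33543) = (14146 + 23389)*(-4443 - 33543) = 37535*(-37986) = -1425804510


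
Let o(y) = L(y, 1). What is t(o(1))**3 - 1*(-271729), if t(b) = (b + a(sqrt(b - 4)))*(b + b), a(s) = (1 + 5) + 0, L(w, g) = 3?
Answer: 429193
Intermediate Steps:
o(y) = 3
a(s) = 6 (a(s) = 6 + 0 = 6)
t(b) = 2*b*(6 + b) (t(b) = (b + 6)*(b + b) = (6 + b)*(2*b) = 2*b*(6 + b))
t(o(1))**3 - 1*(-271729) = (2*3*(6 + 3))**3 - 1*(-271729) = (2*3*9)**3 + 271729 = 54**3 + 271729 = 157464 + 271729 = 429193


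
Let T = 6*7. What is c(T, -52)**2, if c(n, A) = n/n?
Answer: 1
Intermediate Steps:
T = 42
c(n, A) = 1
c(T, -52)**2 = 1**2 = 1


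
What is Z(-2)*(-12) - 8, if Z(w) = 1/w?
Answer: -2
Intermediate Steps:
Z(-2)*(-12) - 8 = -12/(-2) - 8 = -½*(-12) - 8 = 6 - 8 = -2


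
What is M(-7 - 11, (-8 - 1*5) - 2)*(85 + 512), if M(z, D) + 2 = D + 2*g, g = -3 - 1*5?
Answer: -19701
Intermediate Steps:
g = -8 (g = -3 - 5 = -8)
M(z, D) = -18 + D (M(z, D) = -2 + (D + 2*(-8)) = -2 + (D - 16) = -2 + (-16 + D) = -18 + D)
M(-7 - 11, (-8 - 1*5) - 2)*(85 + 512) = (-18 + ((-8 - 1*5) - 2))*(85 + 512) = (-18 + ((-8 - 5) - 2))*597 = (-18 + (-13 - 2))*597 = (-18 - 15)*597 = -33*597 = -19701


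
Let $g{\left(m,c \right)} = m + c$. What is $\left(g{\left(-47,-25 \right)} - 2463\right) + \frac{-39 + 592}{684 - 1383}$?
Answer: $- \frac{1772518}{699} \approx -2535.8$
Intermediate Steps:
$g{\left(m,c \right)} = c + m$
$\left(g{\left(-47,-25 \right)} - 2463\right) + \frac{-39 + 592}{684 - 1383} = \left(\left(-25 - 47\right) - 2463\right) + \frac{-39 + 592}{684 - 1383} = \left(-72 - 2463\right) + \frac{553}{-699} = -2535 + 553 \left(- \frac{1}{699}\right) = -2535 - \frac{553}{699} = - \frac{1772518}{699}$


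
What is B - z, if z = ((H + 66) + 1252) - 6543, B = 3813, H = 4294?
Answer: 4744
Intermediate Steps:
z = -931 (z = ((4294 + 66) + 1252) - 6543 = (4360 + 1252) - 6543 = 5612 - 6543 = -931)
B - z = 3813 - 1*(-931) = 3813 + 931 = 4744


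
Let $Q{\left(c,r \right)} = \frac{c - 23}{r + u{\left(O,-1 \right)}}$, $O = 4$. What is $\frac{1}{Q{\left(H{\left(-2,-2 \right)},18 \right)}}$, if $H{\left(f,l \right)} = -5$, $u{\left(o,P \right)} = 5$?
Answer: $- \frac{23}{28} \approx -0.82143$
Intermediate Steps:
$Q{\left(c,r \right)} = \frac{-23 + c}{5 + r}$ ($Q{\left(c,r \right)} = \frac{c - 23}{r + 5} = \frac{-23 + c}{5 + r}$)
$\frac{1}{Q{\left(H{\left(-2,-2 \right)},18 \right)}} = \frac{1}{\frac{1}{5 + 18} \left(-23 - 5\right)} = \frac{1}{\frac{1}{23} \left(-28\right)} = \frac{1}{- \frac{28}{23}} = - \frac{23}{28}$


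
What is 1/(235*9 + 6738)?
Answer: 1/8853 ≈ 0.00011296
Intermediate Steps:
1/(235*9 + 6738) = 1/(2115 + 6738) = 1/8853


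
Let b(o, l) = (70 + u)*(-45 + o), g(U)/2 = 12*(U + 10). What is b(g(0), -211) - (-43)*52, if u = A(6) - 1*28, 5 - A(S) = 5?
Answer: 10426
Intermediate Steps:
A(S) = 0 (A(S) = 5 - 1*5 = 5 - 5 = 0)
g(U) = 240 + 24*U (g(U) = 2*(12*(U + 10)) = 2*(12*(10 + U)) = 2*(120 + 12*U) = 240 + 24*U)
u = -28 (u = 0 - 1*28 = 0 - 28 = -28)
b(o, l) = -1890 + 42*o (b(o, l) = (70 - 28)*(-45 + o) = 42*(-45 + o) = -1890 + 42*o)
b(g(0), -211) - (-43)*52 = (-1890 + 42*(240 + 24*0)) - (-43)*52 = (-1890 + 42*(240 + 0)) - 1*(-2236) = (-1890 + 42*240) + 2236 = (-1890 + 10080) + 2236 = 8190 + 2236 = 10426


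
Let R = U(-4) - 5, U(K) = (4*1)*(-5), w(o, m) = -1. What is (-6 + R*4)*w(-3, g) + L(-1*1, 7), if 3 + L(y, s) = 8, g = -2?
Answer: 111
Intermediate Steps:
U(K) = -20 (U(K) = 4*(-5) = -20)
L(y, s) = 5 (L(y, s) = -3 + 8 = 5)
R = -25 (R = -20 - 5 = -25)
(-6 + R*4)*w(-3, g) + L(-1*1, 7) = (-6 - 25*4)*(-1) + 5 = (-6 - 100)*(-1) + 5 = -106*(-1) + 5 = 106 + 5 = 111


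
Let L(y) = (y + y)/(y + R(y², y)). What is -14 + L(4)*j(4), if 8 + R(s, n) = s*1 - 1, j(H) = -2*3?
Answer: -202/11 ≈ -18.364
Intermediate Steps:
j(H) = -6
R(s, n) = -9 + s (R(s, n) = -8 + (s*1 - 1) = -8 + (s - 1) = -8 + (-1 + s) = -9 + s)
L(y) = 2*y/(-9 + y + y²) (L(y) = (y + y)/(y + (-9 + y²)) = (2*y)/(-9 + y + y²) = 2*y/(-9 + y + y²))
-14 + L(4)*j(4) = -14 + (2*4/(-9 + 4 + 4²))*(-6) = -14 + (2*4/(-9 + 4 + 16))*(-6) = -14 + (2*4/11)*(-6) = -14 + (2*4*(1/11))*(-6) = -14 + (8/11)*(-6) = -14 - 48/11 = -202/11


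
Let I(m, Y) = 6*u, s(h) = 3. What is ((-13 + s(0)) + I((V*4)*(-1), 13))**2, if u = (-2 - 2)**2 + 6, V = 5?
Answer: 14884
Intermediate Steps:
u = 22 (u = (-4)**2 + 6 = 16 + 6 = 22)
I(m, Y) = 132 (I(m, Y) = 6*22 = 132)
((-13 + s(0)) + I((V*4)*(-1), 13))**2 = ((-13 + 3) + 132)**2 = (-10 + 132)**2 = 122**2 = 14884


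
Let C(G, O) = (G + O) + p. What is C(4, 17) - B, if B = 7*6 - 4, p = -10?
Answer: -27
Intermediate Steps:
B = 38 (B = 42 - 4 = 38)
C(G, O) = -10 + G + O (C(G, O) = (G + O) - 10 = -10 + G + O)
C(4, 17) - B = (-10 + 4 + 17) - 1*38 = 11 - 38 = -27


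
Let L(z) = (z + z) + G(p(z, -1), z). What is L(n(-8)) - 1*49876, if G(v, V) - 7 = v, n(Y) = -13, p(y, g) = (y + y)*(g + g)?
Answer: -49843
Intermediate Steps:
p(y, g) = 4*g*y (p(y, g) = (2*y)*(2*g) = 4*g*y)
G(v, V) = 7 + v
L(z) = 7 - 2*z (L(z) = (z + z) + (7 + 4*(-1)*z) = 2*z + (7 - 4*z) = 7 - 2*z)
L(n(-8)) - 1*49876 = (7 - 2*(-13)) - 1*49876 = (7 + 26) - 49876 = 33 - 49876 = -49843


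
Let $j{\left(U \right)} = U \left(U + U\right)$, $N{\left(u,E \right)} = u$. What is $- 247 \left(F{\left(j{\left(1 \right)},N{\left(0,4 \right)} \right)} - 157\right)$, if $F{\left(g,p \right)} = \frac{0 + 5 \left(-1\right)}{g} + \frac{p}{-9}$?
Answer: $\frac{78793}{2} \approx 39397.0$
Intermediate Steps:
$j{\left(U \right)} = 2 U^{2}$ ($j{\left(U \right)} = U 2 U = 2 U^{2}$)
$F{\left(g,p \right)} = - \frac{5}{g} - \frac{p}{9}$ ($F{\left(g,p \right)} = \frac{0 - 5}{g} + p \left(- \frac{1}{9}\right) = - \frac{5}{g} - \frac{p}{9}$)
$- 247 \left(F{\left(j{\left(1 \right)},N{\left(0,4 \right)} \right)} - 157\right) = - 247 \left(\left(- \frac{5}{2 \cdot 1^{2}} - 0\right) - 157\right) = - 247 \left(\left(- \frac{5}{2 \cdot 1} + 0\right) - 157\right) = - 247 \left(\left(- \frac{5}{2} + 0\right) - 157\right) = - 247 \left(- \frac{5}{2} - 157\right) = \left(-247\right) \left(- \frac{319}{2}\right) = \frac{78793}{2}$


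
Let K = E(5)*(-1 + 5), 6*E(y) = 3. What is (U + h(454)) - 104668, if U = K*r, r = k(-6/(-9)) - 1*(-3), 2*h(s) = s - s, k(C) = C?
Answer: -313982/3 ≈ -1.0466e+5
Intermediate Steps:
E(y) = 1/2 (E(y) = (1/6)*3 = 1/2)
h(s) = 0 (h(s) = (s - s)/2 = (1/2)*0 = 0)
r = 11/3 (r = -6/(-9) - 1*(-3) = -6*(-1/9) + 3 = 2/3 + 3 = 11/3 ≈ 3.6667)
K = 2 (K = (-1 + 5)/2 = (1/2)*4 = 2)
U = 22/3 (U = 2*(11/3) = 22/3 ≈ 7.3333)
(U + h(454)) - 104668 = (22/3 + 0) - 104668 = 22/3 - 104668 = -313982/3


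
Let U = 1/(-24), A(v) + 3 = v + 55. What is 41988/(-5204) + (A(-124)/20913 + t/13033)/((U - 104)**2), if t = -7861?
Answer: -5946272069070188787/736976872557885487 ≈ -8.0685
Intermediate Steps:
A(v) = 52 + v (A(v) = -3 + (v + 55) = -3 + (55 + v) = 52 + v)
U = -1/24 ≈ -0.041667
41988/(-5204) + (A(-124)/20913 + t/13033)/((U - 104)**2) = 41988/(-5204) + ((52 - 124)/20913 - 7861/13033)/((-1/24 - 104)**2) = 41988*(-1/5204) + (-72*1/20913 - 7861*1/13033)/((-2497/24)**2) = -10497/1301 + (-24/6971 - 7861/13033)/(6235009/576) = -10497/1301 - 55111823/90853043*576/6235009 = -10497/1301 - 31744410048/566469540782387 = -5946272069070188787/736976872557885487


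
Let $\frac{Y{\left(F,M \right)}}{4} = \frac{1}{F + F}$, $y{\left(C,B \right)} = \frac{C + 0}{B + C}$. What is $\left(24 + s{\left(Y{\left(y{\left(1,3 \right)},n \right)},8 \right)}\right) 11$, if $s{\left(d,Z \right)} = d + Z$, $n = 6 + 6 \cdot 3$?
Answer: $440$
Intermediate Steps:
$n = 24$ ($n = 6 + 18 = 24$)
$y{\left(C,B \right)} = \frac{C}{B + C}$
$Y{\left(F,M \right)} = \frac{2}{F}$ ($Y{\left(F,M \right)} = \frac{4}{F + F} = \frac{4}{2 F} = 4 \frac{1}{2 F} = \frac{2}{F}$)
$s{\left(d,Z \right)} = Z + d$
$\left(24 + s{\left(Y{\left(y{\left(1,3 \right)},n \right)},8 \right)}\right) 11 = \left(24 + \left(8 + \frac{2}{1 \frac{1}{3 + 1}}\right)\right) 11 = \left(24 + \left(8 + \frac{2}{1 \cdot \frac{1}{4}}\right)\right) 11 = \left(24 + \left(8 + 2 \frac{1}{\frac{1}{4}}\right)\right) 11 = \left(24 + \left(8 + 2 \cdot 4\right)\right) 11 = \left(24 + \left(8 + 8\right)\right) 11 = \left(24 + 16\right) 11 = 40 \cdot 11 = 440$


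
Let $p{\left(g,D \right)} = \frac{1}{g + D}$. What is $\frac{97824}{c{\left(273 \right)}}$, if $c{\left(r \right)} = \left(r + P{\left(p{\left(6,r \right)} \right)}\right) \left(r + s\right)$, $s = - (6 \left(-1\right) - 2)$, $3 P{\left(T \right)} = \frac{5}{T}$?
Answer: $\frac{16304}{34563} \approx 0.47172$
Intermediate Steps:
$p{\left(g,D \right)} = \frac{1}{D + g}$
$P{\left(T \right)} = \frac{5}{3 T}$ ($P{\left(T \right)} = \frac{5 \frac{1}{T}}{3} = \frac{5}{3 T}$)
$s = 8$ ($s = - (-6 - 2) = \left(-1\right) \left(-8\right) = 8$)
$c{\left(r \right)} = \left(8 + r\right) \left(10 + \frac{8 r}{3}\right)$ ($c{\left(r \right)} = \left(r + \frac{5}{3 \frac{1}{r + 6}}\right) \left(r + 8\right) = \left(r + \frac{5}{3 \frac{1}{6 + r}}\right) \left(8 + r\right) = \left(r + \frac{5 \left(6 + r\right)}{3}\right) \left(8 + r\right) = \left(r + \left(10 + \frac{5 r}{3}\right)\right) \left(8 + r\right) = \left(10 + \frac{8 r}{3}\right) \left(8 + r\right) = \left(8 + r\right) \left(10 + \frac{8 r}{3}\right)$)
$\frac{97824}{c{\left(273 \right)}} = \frac{97824}{80 + \frac{8 \cdot 273^{2}}{3} + \frac{94}{3} \cdot 273} = \frac{97824}{80 + \frac{8}{3} \cdot 74529 + 8554} = \frac{97824}{80 + 198744 + 8554} = \frac{97824}{207378} = 97824 \cdot \frac{1}{207378} = \frac{16304}{34563}$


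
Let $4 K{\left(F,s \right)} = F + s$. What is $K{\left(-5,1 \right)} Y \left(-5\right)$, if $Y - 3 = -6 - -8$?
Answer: $25$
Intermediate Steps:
$K{\left(F,s \right)} = \frac{F}{4} + \frac{s}{4}$ ($K{\left(F,s \right)} = \frac{F + s}{4} = \frac{F}{4} + \frac{s}{4}$)
$Y = 5$ ($Y = 3 - -2 = 3 + \left(-6 + 8\right) = 3 + 2 = 5$)
$K{\left(-5,1 \right)} Y \left(-5\right) = \left(\frac{1}{4} \left(-5\right) + \frac{1}{4} \cdot 1\right) 5 \left(-5\right) = \left(- \frac{5}{4} + \frac{1}{4}\right) 5 \left(-5\right) = \left(-1\right) 5 \left(-5\right) = \left(-5\right) \left(-5\right) = 25$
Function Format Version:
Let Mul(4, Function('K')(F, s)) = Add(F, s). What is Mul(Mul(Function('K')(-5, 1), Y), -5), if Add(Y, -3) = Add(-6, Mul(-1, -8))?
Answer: 25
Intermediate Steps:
Function('K')(F, s) = Add(Mul(Rational(1, 4), F), Mul(Rational(1, 4), s)) (Function('K')(F, s) = Mul(Rational(1, 4), Add(F, s)) = Add(Mul(Rational(1, 4), F), Mul(Rational(1, 4), s)))
Y = 5 (Y = Add(3, Add(-6, Mul(-1, -8))) = Add(3, Add(-6, 8)) = Add(3, 2) = 5)
Mul(Mul(Function('K')(-5, 1), Y), -5) = Mul(Mul(Add(Mul(Rational(1, 4), -5), Mul(Rational(1, 4), 1)), 5), -5) = Mul(Mul(Add(Rational(-5, 4), Rational(1, 4)), 5), -5) = Mul(Mul(-1, 5), -5) = Mul(-5, -5) = 25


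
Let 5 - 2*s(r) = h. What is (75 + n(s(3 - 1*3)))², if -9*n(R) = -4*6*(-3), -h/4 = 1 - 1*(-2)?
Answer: 4489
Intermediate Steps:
h = -12 (h = -4*(1 - 1*(-2)) = -4*(1 + 2) = -4*3 = -12)
s(r) = 17/2 (s(r) = 5/2 - ½*(-12) = 5/2 + 6 = 17/2)
n(R) = -8 (n(R) = -(-4*6)*(-3)/9 = -(-8)*(-3)/3 = -⅑*72 = -8)
(75 + n(s(3 - 1*3)))² = (75 - 8)² = 67² = 4489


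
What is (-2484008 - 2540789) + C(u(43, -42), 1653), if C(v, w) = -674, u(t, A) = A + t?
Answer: -5025471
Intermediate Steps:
(-2484008 - 2540789) + C(u(43, -42), 1653) = (-2484008 - 2540789) - 674 = -5024797 - 674 = -5025471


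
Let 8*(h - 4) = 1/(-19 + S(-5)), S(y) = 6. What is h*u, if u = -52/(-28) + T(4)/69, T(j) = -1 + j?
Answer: 63495/8372 ≈ 7.5842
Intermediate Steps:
u = 306/161 (u = -52/(-28) + (-1 + 4)/69 = -52*(-1/28) + 3*(1/69) = 13/7 + 1/23 = 306/161 ≈ 1.9006)
h = 415/104 (h = 4 + 1/(8*(-19 + 6)) = 4 + (1/8)/(-13) = 4 + (1/8)*(-1/13) = 4 - 1/104 = 415/104 ≈ 3.9904)
h*u = (415/104)*(306/161) = 63495/8372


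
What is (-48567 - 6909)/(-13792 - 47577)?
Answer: 55476/61369 ≈ 0.90397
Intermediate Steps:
(-48567 - 6909)/(-13792 - 47577) = -55476/(-61369) = -55476*(-1/61369) = 55476/61369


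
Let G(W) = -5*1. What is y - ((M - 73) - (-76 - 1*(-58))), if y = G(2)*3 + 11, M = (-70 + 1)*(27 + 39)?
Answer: 4605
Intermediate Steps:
M = -4554 (M = -69*66 = -4554)
G(W) = -5
y = -4 (y = -5*3 + 11 = -15 + 11 = -4)
y - ((M - 73) - (-76 - 1*(-58))) = -4 - ((-4554 - 73) - (-76 - 1*(-58))) = -4 - (-4627 - (-76 + 58)) = -4 - (-4627 - 1*(-18)) = -4 - (-4627 + 18) = -4 - 1*(-4609) = -4 + 4609 = 4605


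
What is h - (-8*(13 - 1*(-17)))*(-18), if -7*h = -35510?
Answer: 5270/7 ≈ 752.86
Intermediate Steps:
h = 35510/7 (h = -⅐*(-35510) = 35510/7 ≈ 5072.9)
h - (-8*(13 - 1*(-17)))*(-18) = 35510/7 - (-8*(13 - 1*(-17)))*(-18) = 35510/7 - (-8*(13 + 17))*(-18) = 35510/7 - (-8*30)*(-18) = 35510/7 - (-240)*(-18) = 35510/7 - 1*4320 = 35510/7 - 4320 = 5270/7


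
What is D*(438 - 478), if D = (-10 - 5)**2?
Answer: -9000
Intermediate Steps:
D = 225 (D = (-15)**2 = 225)
D*(438 - 478) = 225*(438 - 478) = 225*(-40) = -9000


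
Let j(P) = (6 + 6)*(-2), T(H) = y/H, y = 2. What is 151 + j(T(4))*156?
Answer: -3593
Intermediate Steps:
T(H) = 2/H
j(P) = -24 (j(P) = 12*(-2) = -24)
151 + j(T(4))*156 = 151 - 24*156 = 151 - 3744 = -3593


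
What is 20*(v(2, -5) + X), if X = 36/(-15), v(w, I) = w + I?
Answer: -108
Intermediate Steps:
v(w, I) = I + w
X = -12/5 (X = 36*(-1/15) = -12/5 ≈ -2.4000)
20*(v(2, -5) + X) = 20*((-5 + 2) - 12/5) = 20*(-3 - 12/5) = 20*(-27/5) = -108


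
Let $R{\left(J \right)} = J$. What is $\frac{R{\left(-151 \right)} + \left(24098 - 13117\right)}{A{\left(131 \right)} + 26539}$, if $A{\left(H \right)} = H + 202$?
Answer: $\frac{5415}{13436} \approx 0.40302$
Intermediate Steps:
$A{\left(H \right)} = 202 + H$
$\frac{R{\left(-151 \right)} + \left(24098 - 13117\right)}{A{\left(131 \right)} + 26539} = \frac{-151 + \left(24098 - 13117\right)}{\left(202 + 131\right) + 26539} = \frac{-151 + 10981}{333 + 26539} = \frac{10830}{26872} = 10830 \cdot \frac{1}{26872} = \frac{5415}{13436}$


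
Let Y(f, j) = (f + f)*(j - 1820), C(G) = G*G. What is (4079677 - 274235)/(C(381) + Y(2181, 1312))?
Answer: -3805442/2070735 ≈ -1.8377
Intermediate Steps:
C(G) = G²
Y(f, j) = 2*f*(-1820 + j) (Y(f, j) = (2*f)*(-1820 + j) = 2*f*(-1820 + j))
(4079677 - 274235)/(C(381) + Y(2181, 1312)) = (4079677 - 274235)/(381² + 2*2181*(-1820 + 1312)) = 3805442/(145161 + 2*2181*(-508)) = 3805442/(145161 - 2215896) = 3805442/(-2070735) = 3805442*(-1/2070735) = -3805442/2070735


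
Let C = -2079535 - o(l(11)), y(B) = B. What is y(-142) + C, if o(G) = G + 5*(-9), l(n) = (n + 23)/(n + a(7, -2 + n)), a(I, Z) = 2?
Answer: -27035250/13 ≈ -2.0796e+6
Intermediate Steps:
l(n) = (23 + n)/(2 + n) (l(n) = (n + 23)/(n + 2) = (23 + n)/(2 + n))
o(G) = -45 + G (o(G) = G - 45 = -45 + G)
C = -27033404/13 (C = -2079535 - (-45 + (23 + 11)/(2 + 11)) = -2079535 - (-45 + 34/13) = -2079535 - 1*(-551/13) = -2079535 + 551/13 = -27033404/13 ≈ -2.0795e+6)
y(-142) + C = -142 - 27033404/13 = -27035250/13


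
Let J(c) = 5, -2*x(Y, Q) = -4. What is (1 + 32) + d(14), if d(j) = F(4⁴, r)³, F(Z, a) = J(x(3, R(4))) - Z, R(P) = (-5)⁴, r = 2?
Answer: -15813218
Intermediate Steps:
R(P) = 625
x(Y, Q) = 2 (x(Y, Q) = -½*(-4) = 2)
F(Z, a) = 5 - Z
d(j) = -15813251 (d(j) = (5 - 1*4⁴)³ = (5 - 1*256)³ = (5 - 256)³ = (-251)³ = -15813251)
(1 + 32) + d(14) = (1 + 32) - 15813251 = 33 - 15813251 = -15813218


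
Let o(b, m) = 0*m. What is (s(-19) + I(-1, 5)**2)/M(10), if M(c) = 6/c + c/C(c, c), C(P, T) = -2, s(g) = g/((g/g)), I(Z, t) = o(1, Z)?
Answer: 95/22 ≈ 4.3182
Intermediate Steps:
o(b, m) = 0
I(Z, t) = 0
s(g) = g (s(g) = g/1 = g*1 = g)
M(c) = 6/c - c/2 (M(c) = 6/c + c/(-2) = 6/c + c*(-1/2) = 6/c - c/2)
(s(-19) + I(-1, 5)**2)/M(10) = (-19 + 0**2)/(6/10 - 1/2*10) = (-19 + 0)/(6*(1/10) - 5) = -19/(3/5 - 5) = -19/(-22/5) = -19*(-5/22) = 95/22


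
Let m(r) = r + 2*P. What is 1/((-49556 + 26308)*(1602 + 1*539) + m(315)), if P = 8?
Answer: -1/49773637 ≈ -2.0091e-8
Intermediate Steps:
m(r) = 16 + r (m(r) = r + 2*8 = r + 16 = 16 + r)
1/((-49556 + 26308)*(1602 + 1*539) + m(315)) = 1/((-49556 + 26308)*(1602 + 1*539) + (16 + 315)) = 1/(-23248*(1602 + 539) + 331) = 1/(-23248*2141 + 331) = 1/(-49773968 + 331) = 1/(-49773637) = -1/49773637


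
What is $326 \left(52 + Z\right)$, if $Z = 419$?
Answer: $153546$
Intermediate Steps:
$326 \left(52 + Z\right) = 326 \left(52 + 419\right) = 326 \cdot 471 = 153546$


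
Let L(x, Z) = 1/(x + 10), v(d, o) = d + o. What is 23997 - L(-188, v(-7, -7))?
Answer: 4271467/178 ≈ 23997.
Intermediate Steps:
L(x, Z) = 1/(10 + x)
23997 - L(-188, v(-7, -7)) = 23997 - 1/(10 - 188) = 23997 - 1/(-178) = 23997 - 1*(-1/178) = 23997 + 1/178 = 4271467/178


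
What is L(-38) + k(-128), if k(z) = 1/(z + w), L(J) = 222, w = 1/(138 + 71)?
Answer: 5938513/26751 ≈ 221.99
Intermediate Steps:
w = 1/209 ≈ 0.0047847
k(z) = 1/(1/209 + z) (k(z) = 1/(z + 1/209) = 1/(1/209 + z))
L(-38) + k(-128) = 222 + 209/(1 + 209*(-128)) = 222 + 209/(1 - 26752) = 222 + 209/(-26751) = 222 + 209*(-1/26751) = 222 - 209/26751 = 5938513/26751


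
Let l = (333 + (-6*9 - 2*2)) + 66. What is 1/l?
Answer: 1/341 ≈ 0.0029326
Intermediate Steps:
l = 341 (l = (333 + (-54 - 4)) + 66 = (333 - 58) + 66 = 275 + 66 = 341)
1/l = 1/341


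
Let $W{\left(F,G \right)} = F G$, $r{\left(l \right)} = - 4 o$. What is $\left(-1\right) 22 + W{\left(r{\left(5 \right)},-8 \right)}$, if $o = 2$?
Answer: $42$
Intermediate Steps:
$r{\left(l \right)} = -8$ ($r{\left(l \right)} = \left(-4\right) 2 = -8$)
$\left(-1\right) 22 + W{\left(r{\left(5 \right)},-8 \right)} = \left(-1\right) 22 - -64 = -22 + 64 = 42$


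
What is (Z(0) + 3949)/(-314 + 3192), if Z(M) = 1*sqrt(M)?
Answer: 3949/2878 ≈ 1.3721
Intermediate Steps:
Z(M) = sqrt(M)
(Z(0) + 3949)/(-314 + 3192) = (sqrt(0) + 3949)/(-314 + 3192) = (0 + 3949)/2878 = 3949*(1/2878) = 3949/2878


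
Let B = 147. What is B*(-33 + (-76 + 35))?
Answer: -10878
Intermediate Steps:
B*(-33 + (-76 + 35)) = 147*(-33 + (-76 + 35)) = 147*(-33 - 41) = 147*(-74) = -10878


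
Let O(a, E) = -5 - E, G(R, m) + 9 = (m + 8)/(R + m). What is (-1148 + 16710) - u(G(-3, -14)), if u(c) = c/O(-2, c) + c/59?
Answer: 967895087/62186 ≈ 15565.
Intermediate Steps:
G(R, m) = -9 + (8 + m)/(R + m) (G(R, m) = -9 + (m + 8)/(R + m) = -9 + (8 + m)/(R + m))
u(c) = c/59 + c/(-5 - c) (u(c) = c/(-5 - c) + c/59 = c/59 + c/(-5 - c))
(-1148 + 16710) - u(G(-3, -14)) = (-1148 + 16710) - (8 - 9*(-3) - 8*(-14))/(-3 - 14)*(-54 + (8 - 9*(-3) - 8*(-14))/(-3 - 14))/(59*(5 + (8 - 9*(-3) - 8*(-14))/(-3 - 14))) = 15562 - (8 + 27 + 112)/(-17)*(-54 + (8 + 27 + 112)/(-17))/(59*(5 + (8 + 27 + 112)/(-17))) = 15562 - (-1/17*147)*(-54 - 1/17*147)/(59*(5 - 1/17*147)) = 15562 - (-147)*(-54 - 147/17)/(59*17*(5 - 147/17)) = 15562 - (-147)*(-1065)/(59*17*(-62/17)*17) = 15562 - (-147)*(-17)*(-1065)/(59*17*62*17) = 15562 - 1*(-156555/62186) = 15562 + 156555/62186 = 967895087/62186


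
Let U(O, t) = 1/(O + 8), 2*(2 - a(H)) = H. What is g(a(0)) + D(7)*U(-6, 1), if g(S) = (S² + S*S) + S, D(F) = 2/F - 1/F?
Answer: 141/14 ≈ 10.071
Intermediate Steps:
D(F) = 1/F
a(H) = 2 - H/2
g(S) = S + 2*S² (g(S) = (S² + S²) + S = 2*S² + S = S + 2*S²)
U(O, t) = 1/(8 + O)
g(a(0)) + D(7)*U(-6, 1) = (2 - ½*0)*(1 + 2*(2 - ½*0)) + 1/(7*(8 - 6)) = (2 + 0)*(1 + 2*(2 + 0)) + (⅐)/2 = 2*(1 + 2*2) + (⅐)*(½) = 2*(1 + 4) + 1/14 = 2*5 + 1/14 = 10 + 1/14 = 141/14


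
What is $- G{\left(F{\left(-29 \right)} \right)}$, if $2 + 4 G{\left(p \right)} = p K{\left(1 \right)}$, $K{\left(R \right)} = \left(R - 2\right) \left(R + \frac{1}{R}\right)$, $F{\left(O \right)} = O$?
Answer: $-14$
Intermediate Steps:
$K{\left(R \right)} = \left(-2 + R\right) \left(R + \frac{1}{R}\right)$
$G{\left(p \right)} = - \frac{1}{2} - \frac{p}{2}$ ($G{\left(p \right)} = - \frac{1}{2} + \frac{p \left(1 + 1^{2} - 2 - \frac{2}{1}\right)}{4} = - \frac{1}{2} + \frac{p \left(1 + 1 - 2 - 2\right)}{4} = - \frac{1}{2} + \frac{p \left(-2\right)}{4} = - \frac{1}{2} + \frac{\left(-2\right) p}{4} = - \frac{1}{2} - \frac{p}{2}$)
$- G{\left(F{\left(-29 \right)} \right)} = - (- \frac{1}{2} - - \frac{29}{2}) = - (- \frac{1}{2} + \frac{29}{2}) = \left(-1\right) 14 = -14$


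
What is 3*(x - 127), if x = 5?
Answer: -366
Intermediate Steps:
3*(x - 127) = 3*(5 - 127) = 3*(-122) = -366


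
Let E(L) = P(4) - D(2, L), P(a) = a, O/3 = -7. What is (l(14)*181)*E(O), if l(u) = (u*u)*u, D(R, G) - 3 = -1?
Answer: 993328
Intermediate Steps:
D(R, G) = 2 (D(R, G) = 3 - 1 = 2)
l(u) = u**3 (l(u) = u**2*u = u**3)
O = -21 (O = 3*(-7) = -21)
E(L) = 2 (E(L) = 4 - 1*2 = 4 - 2 = 2)
(l(14)*181)*E(O) = (14**3*181)*2 = (2744*181)*2 = 496664*2 = 993328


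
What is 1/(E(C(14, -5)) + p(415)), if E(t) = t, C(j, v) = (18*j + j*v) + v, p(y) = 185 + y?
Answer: 1/777 ≈ 0.0012870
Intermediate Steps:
C(j, v) = v + 18*j + j*v
1/(E(C(14, -5)) + p(415)) = 1/((-5 + 18*14 + 14*(-5)) + (185 + 415)) = 1/((-5 + 252 - 70) + 600) = 1/(177 + 600) = 1/777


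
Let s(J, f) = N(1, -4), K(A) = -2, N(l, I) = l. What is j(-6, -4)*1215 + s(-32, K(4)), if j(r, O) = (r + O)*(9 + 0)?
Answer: -109349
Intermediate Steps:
j(r, O) = 9*O + 9*r (j(r, O) = (O + r)*9 = 9*O + 9*r)
s(J, f) = 1
j(-6, -4)*1215 + s(-32, K(4)) = (9*(-4) + 9*(-6))*1215 + 1 = (-36 - 54)*1215 + 1 = -90*1215 + 1 = -109350 + 1 = -109349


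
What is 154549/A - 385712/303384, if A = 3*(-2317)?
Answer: -688455249/29289197 ≈ -23.505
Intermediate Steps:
A = -6951
154549/A - 385712/303384 = 154549/(-6951) - 385712/303384 = 154549*(-1/6951) - 385712*1/303384 = -154549/6951 - 48214/37923 = -688455249/29289197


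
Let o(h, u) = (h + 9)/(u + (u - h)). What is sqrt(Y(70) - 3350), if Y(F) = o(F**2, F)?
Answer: I*sqrt(18981581710)/2380 ≈ 57.888*I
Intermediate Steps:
o(h, u) = (9 + h)/(-h + 2*u)
Y(F) = (9 + F**2)/(-F**2 + 2*F)
sqrt(Y(70) - 3350) = sqrt((-9 - 1*70**2)/(70*(-2 + 70)) - 3350) = sqrt((1/70)*(-9 - 1*4900)/68 - 3350) = sqrt((1/70)*(1/68)*(-9 - 4900) - 3350) = sqrt((1/70)*(1/68)*(-4909) - 3350) = sqrt(-4909/4760 - 3350) = sqrt(-15950909/4760) = I*sqrt(18981581710)/2380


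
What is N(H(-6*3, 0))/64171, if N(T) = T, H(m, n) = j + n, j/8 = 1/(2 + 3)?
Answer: 8/320855 ≈ 2.4933e-5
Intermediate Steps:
j = 8/5 (j = 8/(2 + 3) = 8/5 ≈ 1.6000)
H(m, n) = 8/5 + n
N(H(-6*3, 0))/64171 = (8/5 + 0)/64171 = (8/5)*(1/64171) = 8/320855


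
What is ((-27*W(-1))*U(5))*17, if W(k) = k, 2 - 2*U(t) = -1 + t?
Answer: -459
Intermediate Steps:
U(t) = 3/2 - t/2 (U(t) = 1 - (-1 + t)/2 = 1 + (½ - t/2) = 3/2 - t/2)
((-27*W(-1))*U(5))*17 = ((-27*(-1))*(3/2 - ½*5))*17 = (27*(3/2 - 5/2))*17 = (27*(-1))*17 = -27*17 = -459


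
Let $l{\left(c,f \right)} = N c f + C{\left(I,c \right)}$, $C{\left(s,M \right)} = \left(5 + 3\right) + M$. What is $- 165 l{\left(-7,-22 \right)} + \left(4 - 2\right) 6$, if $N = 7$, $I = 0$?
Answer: $-178023$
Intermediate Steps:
$C{\left(s,M \right)} = 8 + M$
$l{\left(c,f \right)} = 8 + c + 7 c f$ ($l{\left(c,f \right)} = 7 c f + \left(8 + c\right) = 8 + c + 7 c f$)
$- 165 l{\left(-7,-22 \right)} + \left(4 - 2\right) 6 = - 165 \left(8 - 7 + 7 \left(-7\right) \left(-22\right)\right) + \left(4 - 2\right) 6 = - 165 \left(8 - 7 + 1078\right) + 2 \cdot 6 = \left(-165\right) 1079 + 12 = -178035 + 12 = -178023$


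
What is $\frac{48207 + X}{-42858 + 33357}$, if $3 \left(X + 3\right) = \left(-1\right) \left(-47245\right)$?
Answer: $- \frac{191857}{28503} \approx -6.7311$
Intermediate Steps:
$X = \frac{47236}{3}$ ($X = -3 + \frac{\left(-1\right) \left(-47245\right)}{3} = -3 + \frac{1}{3} \cdot 47245 = -3 + \frac{47245}{3} = \frac{47236}{3} \approx 15745.0$)
$\frac{48207 + X}{-42858 + 33357} = \frac{48207 + \frac{47236}{3}}{-42858 + 33357} = \frac{191857}{3 \left(-9501\right)} = \frac{191857}{3} \left(- \frac{1}{9501}\right) = - \frac{191857}{28503}$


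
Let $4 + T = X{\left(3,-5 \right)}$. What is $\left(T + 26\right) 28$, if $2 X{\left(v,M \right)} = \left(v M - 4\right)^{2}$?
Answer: $5670$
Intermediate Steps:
$X{\left(v,M \right)} = \frac{\left(-4 + M v\right)^{2}}{2}$ ($X{\left(v,M \right)} = \frac{\left(v M - 4\right)^{2}}{2} = \frac{\left(M v - 4\right)^{2}}{2} = \frac{\left(-4 + M v\right)^{2}}{2}$)
$T = \frac{353}{2}$ ($T = -4 + \frac{\left(-4 - 15\right)^{2}}{2} = -4 + \frac{\left(-19\right)^{2}}{2} = -4 + \frac{1}{2} \cdot 361 = -4 + \frac{361}{2} = \frac{353}{2} \approx 176.5$)
$\left(T + 26\right) 28 = \left(\frac{353}{2} + 26\right) 28 = \frac{405}{2} \cdot 28 = 5670$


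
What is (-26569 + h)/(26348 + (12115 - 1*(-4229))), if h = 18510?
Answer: -8059/42692 ≈ -0.18877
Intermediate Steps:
(-26569 + h)/(26348 + (12115 - 1*(-4229))) = (-26569 + 18510)/(26348 + (12115 - 1*(-4229))) = -8059/(26348 + (12115 + 4229)) = -8059/(26348 + 16344) = -8059/42692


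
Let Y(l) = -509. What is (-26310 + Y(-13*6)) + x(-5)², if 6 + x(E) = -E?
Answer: -26818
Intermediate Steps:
x(E) = -6 - E
(-26310 + Y(-13*6)) + x(-5)² = (-26310 - 509) + (-6 - 1*(-5))² = -26819 + (-6 + 5)² = -26819 + (-1)² = -26819 + 1 = -26818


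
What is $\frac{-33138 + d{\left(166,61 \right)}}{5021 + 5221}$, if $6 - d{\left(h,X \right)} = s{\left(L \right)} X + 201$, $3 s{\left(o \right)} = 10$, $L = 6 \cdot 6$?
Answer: $- \frac{100609}{30726} \approx -3.2744$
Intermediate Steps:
$L = 36$
$s{\left(o \right)} = \frac{10}{3}$ ($s{\left(o \right)} = \frac{1}{3} \cdot 10 = \frac{10}{3}$)
$d{\left(h,X \right)} = -195 - \frac{10 X}{3}$ ($d{\left(h,X \right)} = 6 - \left(\frac{10 X}{3} + 201\right) = 6 - \left(201 + \frac{10 X}{3}\right) = -195 - \frac{10 X}{3}$)
$\frac{-33138 + d{\left(166,61 \right)}}{5021 + 5221} = \frac{-33138 - \frac{1195}{3}}{5021 + 5221} = \frac{-33138 - \frac{1195}{3}}{10242} = \left(-33138 - \frac{1195}{3}\right) \frac{1}{10242} = \left(- \frac{100609}{3}\right) \frac{1}{10242} = - \frac{100609}{30726}$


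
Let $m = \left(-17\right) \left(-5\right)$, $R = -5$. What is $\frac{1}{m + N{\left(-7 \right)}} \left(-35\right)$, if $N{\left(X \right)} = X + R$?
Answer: $- \frac{35}{73} \approx -0.47945$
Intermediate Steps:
$N{\left(X \right)} = -5 + X$ ($N{\left(X \right)} = X - 5 = -5 + X$)
$m = 85$
$\frac{1}{m + N{\left(-7 \right)}} \left(-35\right) = \frac{1}{85 - 12} \left(-35\right) = \frac{1}{73} \left(-35\right) = - \frac{35}{73}$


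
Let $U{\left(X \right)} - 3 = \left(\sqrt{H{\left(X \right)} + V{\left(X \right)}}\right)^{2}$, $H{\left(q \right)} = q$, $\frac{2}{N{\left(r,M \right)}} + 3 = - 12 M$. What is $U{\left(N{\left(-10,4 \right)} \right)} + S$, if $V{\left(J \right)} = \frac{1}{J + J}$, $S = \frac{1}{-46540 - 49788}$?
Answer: $- \frac{48091805}{4912728} \approx -9.7892$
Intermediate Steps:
$N{\left(r,M \right)} = \frac{2}{-3 - 12 M}$
$S = - \frac{1}{96328}$ ($S = \frac{1}{-96328} = - \frac{1}{96328} \approx -1.0381 \cdot 10^{-5}$)
$V{\left(J \right)} = \frac{1}{2 J}$
$U{\left(X \right)} = 3 + X + \frac{1}{2 X}$ ($U{\left(X \right)} = 3 + \left(\sqrt{X + \frac{1}{2 X}}\right)^{2} = 3 + \left(X + \frac{1}{2 X}\right) = 3 + X + \frac{1}{2 X}$)
$U{\left(N{\left(-10,4 \right)} \right)} + S = \left(3 - \frac{2}{3 + 12 \cdot 4} + \frac{1}{2 \left(- \frac{2}{3 + 12 \cdot 4}\right)}\right) - \frac{1}{96328} = \left(3 - \frac{2}{3 + 48} + \frac{1}{2 \left(- \frac{2}{3 + 48}\right)}\right) - \frac{1}{96328} = \left(3 - \frac{2}{51} + \frac{1}{2 \left(- \frac{2}{51}\right)}\right) - \frac{1}{96328} = \left(3 - \frac{2}{51} + \frac{1}{2} \left(- \frac{51}{2}\right)\right) - \frac{1}{96328} = \left(3 - \frac{2}{51} - \frac{51}{4}\right) - \frac{1}{96328} = - \frac{1997}{204} - \frac{1}{96328} = - \frac{48091805}{4912728}$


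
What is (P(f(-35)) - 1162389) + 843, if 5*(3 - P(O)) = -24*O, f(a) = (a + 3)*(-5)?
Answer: -1160775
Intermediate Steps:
f(a) = -15 - 5*a (f(a) = (3 + a)*(-5) = -15 - 5*a)
P(O) = 3 + 24*O/5 (P(O) = 3 - (-24)*O/5 = 3 + 24*O/5)
(P(f(-35)) - 1162389) + 843 = ((3 + 24*(-15 - 5*(-35))/5) - 1162389) + 843 = ((3 + 24*(-15 + 175)/5) - 1162389) + 843 = ((3 + (24/5)*160) - 1162389) + 843 = ((3 + 768) - 1162389) + 843 = (771 - 1162389) + 843 = -1161618 + 843 = -1160775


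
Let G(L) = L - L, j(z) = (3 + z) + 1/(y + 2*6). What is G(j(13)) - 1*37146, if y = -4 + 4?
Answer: -37146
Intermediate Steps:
y = 0
j(z) = 37/12 + z (j(z) = (3 + z) + 1/(0 + 2*6) = (3 + z) + 1/(0 + 12) = (3 + z) + 1/12 = 37/12 + z)
G(L) = 0
G(j(13)) - 1*37146 = 0 - 1*37146 = 0 - 37146 = -37146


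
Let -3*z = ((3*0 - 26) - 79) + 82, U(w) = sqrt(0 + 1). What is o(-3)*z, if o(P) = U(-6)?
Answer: 23/3 ≈ 7.6667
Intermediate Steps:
U(w) = 1 (U(w) = sqrt(1) = 1)
o(P) = 1
z = 23/3 (z = -(((3*0 - 26) - 79) + 82)/3 = -(((0 - 26) - 79) + 82)/3 = -((-26 - 79) + 82)/3 = -(-105 + 82)/3 = -1/3*(-23) = 23/3 ≈ 7.6667)
o(-3)*z = 1*(23/3) = 23/3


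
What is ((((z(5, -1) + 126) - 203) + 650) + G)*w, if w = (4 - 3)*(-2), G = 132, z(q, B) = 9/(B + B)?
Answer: -1401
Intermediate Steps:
z(q, B) = 9/(2*B) (z(q, B) = 9/((2*B)) = 9*(1/(2*B)) = 9/(2*B))
w = -2 (w = 1*(-2) = -2)
((((z(5, -1) + 126) - 203) + 650) + G)*w = (((((9/2)/(-1) + 126) - 203) + 650) + 132)*(-2) = (((((9/2)*(-1) + 126) - 203) + 650) + 132)*(-2) = ((((-9/2 + 126) - 203) + 650) + 132)*(-2) = (((243/2 - 203) + 650) + 132)*(-2) = ((-163/2 + 650) + 132)*(-2) = (1137/2 + 132)*(-2) = (1401/2)*(-2) = -1401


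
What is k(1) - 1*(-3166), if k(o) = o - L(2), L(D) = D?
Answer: 3165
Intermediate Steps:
k(o) = -2 + o (k(o) = o - 1*2 = o - 2 = -2 + o)
k(1) - 1*(-3166) = (-2 + 1) - 1*(-3166) = -1 + 3166 = 3165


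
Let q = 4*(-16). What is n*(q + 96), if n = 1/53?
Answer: 32/53 ≈ 0.60377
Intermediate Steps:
q = -64
n = 1/53 ≈ 0.018868
n*(q + 96) = (-64 + 96)/53 = (1/53)*32 = 32/53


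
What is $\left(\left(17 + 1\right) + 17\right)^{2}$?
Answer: $1225$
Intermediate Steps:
$\left(\left(17 + 1\right) + 17\right)^{2} = \left(18 + 17\right)^{2} = 35^{2} = 1225$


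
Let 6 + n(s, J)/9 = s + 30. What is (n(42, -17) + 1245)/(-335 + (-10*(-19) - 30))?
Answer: -1839/175 ≈ -10.509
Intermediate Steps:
n(s, J) = 216 + 9*s (n(s, J) = -54 + 9*(s + 30) = -54 + 9*(30 + s) = -54 + (270 + 9*s) = 216 + 9*s)
(n(42, -17) + 1245)/(-335 + (-10*(-19) - 30)) = ((216 + 9*42) + 1245)/(-335 + (-10*(-19) - 30)) = ((216 + 378) + 1245)/(-335 + (190 - 30)) = (594 + 1245)/(-335 + 160) = 1839/(-175) = 1839*(-1/175) = -1839/175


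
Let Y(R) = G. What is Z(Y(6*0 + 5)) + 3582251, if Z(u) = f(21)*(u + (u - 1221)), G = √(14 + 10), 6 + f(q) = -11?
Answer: 3603008 - 68*√6 ≈ 3.6028e+6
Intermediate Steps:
f(q) = -17 (f(q) = -6 - 11 = -17)
G = 2*√6 (G = √24 = 2*√6 ≈ 4.8990)
Y(R) = 2*√6
Z(u) = 20757 - 34*u (Z(u) = -17*(u + (u - 1221)) = -17*(u + (-1221 + u)) = -17*(-1221 + 2*u) = 20757 - 34*u)
Z(Y(6*0 + 5)) + 3582251 = (20757 - 68*√6) + 3582251 = 3603008 - 68*√6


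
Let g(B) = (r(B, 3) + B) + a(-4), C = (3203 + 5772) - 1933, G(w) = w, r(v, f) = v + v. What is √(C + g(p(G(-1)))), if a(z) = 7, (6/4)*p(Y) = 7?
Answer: √7063 ≈ 84.042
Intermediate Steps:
r(v, f) = 2*v
C = 7042 (C = 8975 - 1933 = 7042)
p(Y) = 14/3 (p(Y) = (⅔)*7 = 14/3)
g(B) = 7 + 3*B (g(B) = (2*B + B) + 7 = 3*B + 7 = 7 + 3*B)
√(C + g(p(G(-1)))) = √(7042 + (7 + 3*(14/3))) = √(7042 + (7 + 14)) = √(7042 + 21) = √7063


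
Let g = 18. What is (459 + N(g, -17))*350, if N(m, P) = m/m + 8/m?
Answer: 1450400/9 ≈ 1.6116e+5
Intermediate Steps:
N(m, P) = 1 + 8/m
(459 + N(g, -17))*350 = (459 + (8 + 18)/18)*350 = (459 + (1/18)*26)*350 = (459 + 13/9)*350 = (4144/9)*350 = 1450400/9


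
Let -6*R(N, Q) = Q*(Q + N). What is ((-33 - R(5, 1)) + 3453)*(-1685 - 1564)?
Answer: -11114829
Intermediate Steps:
R(N, Q) = -Q*(N + Q)/6 (R(N, Q) = -Q*(Q + N)/6 = -Q*(N + Q)/6)
((-33 - R(5, 1)) + 3453)*(-1685 - 1564) = ((-33 - (-1)*(5 + 1)/6) + 3453)*(-1685 - 1564) = ((-33 - (-1)*6/6) + 3453)*(-3249) = ((-33 - 1*(-1)) + 3453)*(-3249) = ((-33 + 1) + 3453)*(-3249) = (-32 + 3453)*(-3249) = 3421*(-3249) = -11114829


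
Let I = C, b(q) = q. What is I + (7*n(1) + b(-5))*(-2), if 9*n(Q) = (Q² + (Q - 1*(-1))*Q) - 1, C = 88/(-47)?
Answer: 2122/423 ≈ 5.0165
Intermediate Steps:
C = -88/47 (C = 88*(-1/47) = -88/47 ≈ -1.8723)
n(Q) = -⅑ + Q²/9 + Q*(1 + Q)/9 (n(Q) = ((Q² + (Q - 1*(-1))*Q) - 1)/9 = ((Q² + (Q + 1)*Q) - 1)/9 = ((Q² + (1 + Q)*Q) - 1)/9 = ((Q² + Q*(1 + Q)) - 1)/9 = (-1 + Q² + Q*(1 + Q))/9 = -⅑ + Q²/9 + Q*(1 + Q)/9)
I = -88/47 ≈ -1.8723
I + (7*n(1) + b(-5))*(-2) = -88/47 + (7*(-⅑ + (⅑)*1 + (2/9)*1²) - 5)*(-2) = -88/47 + (7*(-⅑ + ⅑ + (2/9)*1) - 5)*(-2) = -88/47 + (7*(-⅑ + ⅑ + 2/9) - 5)*(-2) = -88/47 + (7*(2/9) - 5)*(-2) = -88/47 + (14/9 - 5)*(-2) = -88/47 - 31/9*(-2) = -88/47 + 62/9 = 2122/423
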